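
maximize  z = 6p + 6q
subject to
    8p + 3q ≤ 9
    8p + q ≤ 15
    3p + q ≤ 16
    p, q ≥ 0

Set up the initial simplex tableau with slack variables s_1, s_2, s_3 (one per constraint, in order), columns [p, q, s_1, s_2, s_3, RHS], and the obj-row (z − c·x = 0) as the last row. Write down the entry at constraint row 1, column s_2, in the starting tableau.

0

Slack s_2 belongs to constraint 2; its column is the unit vector e_2, so the entry in row 1 is 0.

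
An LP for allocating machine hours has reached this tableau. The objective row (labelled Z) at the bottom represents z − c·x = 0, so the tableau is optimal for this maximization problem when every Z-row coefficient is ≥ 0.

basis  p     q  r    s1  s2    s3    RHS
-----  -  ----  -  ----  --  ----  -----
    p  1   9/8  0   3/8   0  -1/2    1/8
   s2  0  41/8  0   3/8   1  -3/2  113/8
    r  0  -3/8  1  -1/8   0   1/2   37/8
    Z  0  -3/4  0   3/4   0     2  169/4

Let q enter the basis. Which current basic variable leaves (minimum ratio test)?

p

Column q entries and ratios — p: (1/8)/(9/8) = 1/9; s2: (113/8)/(41/8) = 113/41; r: -3/8 ≤ 0, skip.
Smallest ratio is 1/9 in the row of p, so p leaves.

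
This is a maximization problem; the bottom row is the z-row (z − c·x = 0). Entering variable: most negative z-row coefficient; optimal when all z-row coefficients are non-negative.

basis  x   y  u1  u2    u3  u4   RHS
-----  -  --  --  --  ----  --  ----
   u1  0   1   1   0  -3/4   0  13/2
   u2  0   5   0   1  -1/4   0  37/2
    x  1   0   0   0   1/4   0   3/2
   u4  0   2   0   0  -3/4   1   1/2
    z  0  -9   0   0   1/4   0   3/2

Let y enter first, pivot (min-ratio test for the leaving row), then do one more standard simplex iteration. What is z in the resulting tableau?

Ratio test on column y — row 1: (13/2)/1 = 13/2; row 2: (37/2)/5 = 37/10; row 3: entry 0 ≤ 0; row 4: (1/2)/2 = 1/4. Minimum is 1/4 at row 4 (u4 leaves); pivot element 2.
Pivot on row 4; the z-row RHS becomes 3/2 − (-9)·(1/4) = 15/4.
Next entering variable (most negative z-row entry -25/8): u3.
Ratio test on column u3 — row 1: entry -3/8 ≤ 0; row 2: (69/4)/(13/8) = 138/13; row 3: (3/2)/(1/4) = 6; row 4: entry -3/8 ≤ 0. Minimum is 6 at row 3 (x leaves); pivot element 1/4.
After the second pivot the z-row RHS is 15/4 − (-25/8)·6 = 45/2.

45/2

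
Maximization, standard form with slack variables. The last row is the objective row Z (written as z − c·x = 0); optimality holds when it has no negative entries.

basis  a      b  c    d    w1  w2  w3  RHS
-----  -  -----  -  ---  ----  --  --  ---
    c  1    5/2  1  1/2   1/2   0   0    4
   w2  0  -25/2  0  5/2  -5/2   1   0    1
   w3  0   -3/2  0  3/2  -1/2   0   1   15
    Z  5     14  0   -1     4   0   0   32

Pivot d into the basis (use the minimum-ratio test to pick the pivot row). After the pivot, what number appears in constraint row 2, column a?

0

Ratio test on column d — row 1: 4/(1/2) = 8; row 2: 1/(5/2) = 2/5; row 3: 15/(3/2) = 10. Minimum is 2/5 at row 2 (w2 leaves); pivot element 5/2.
Divide row 2 by 5/2; eliminate column d from the other rows.
In the new row 2, the a entry is the old entry divided by the pivot: 0/(5/2) = 0.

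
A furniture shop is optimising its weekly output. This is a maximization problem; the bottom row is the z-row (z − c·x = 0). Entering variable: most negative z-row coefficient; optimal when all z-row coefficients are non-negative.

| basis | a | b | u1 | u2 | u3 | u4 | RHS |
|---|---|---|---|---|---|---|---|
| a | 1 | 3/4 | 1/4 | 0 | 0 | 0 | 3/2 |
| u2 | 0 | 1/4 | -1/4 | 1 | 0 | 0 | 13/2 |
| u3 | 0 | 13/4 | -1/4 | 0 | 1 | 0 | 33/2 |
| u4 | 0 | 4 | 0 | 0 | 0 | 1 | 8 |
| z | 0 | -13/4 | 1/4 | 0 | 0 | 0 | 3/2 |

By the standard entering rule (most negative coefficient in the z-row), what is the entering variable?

Negative z-row entries: b: -13/4.
The most negative is -13/4 in column b, so b enters.

b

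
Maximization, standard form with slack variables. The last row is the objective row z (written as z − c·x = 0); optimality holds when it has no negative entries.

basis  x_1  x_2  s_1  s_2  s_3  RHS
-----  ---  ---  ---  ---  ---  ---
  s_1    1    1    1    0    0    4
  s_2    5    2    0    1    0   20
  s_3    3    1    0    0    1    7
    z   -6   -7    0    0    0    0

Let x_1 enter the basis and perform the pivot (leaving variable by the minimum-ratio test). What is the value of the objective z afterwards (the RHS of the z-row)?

Ratio test on column x_1 — row 1: 4/1 = 4; row 2: 20/5 = 4; row 3: 7/3 = 7/3. Minimum is 7/3 at row 3 (s_3 leaves); pivot element 3.
Pivot on row 3; the z-row RHS becomes 0 − (-6)·(7/3) = 14.

14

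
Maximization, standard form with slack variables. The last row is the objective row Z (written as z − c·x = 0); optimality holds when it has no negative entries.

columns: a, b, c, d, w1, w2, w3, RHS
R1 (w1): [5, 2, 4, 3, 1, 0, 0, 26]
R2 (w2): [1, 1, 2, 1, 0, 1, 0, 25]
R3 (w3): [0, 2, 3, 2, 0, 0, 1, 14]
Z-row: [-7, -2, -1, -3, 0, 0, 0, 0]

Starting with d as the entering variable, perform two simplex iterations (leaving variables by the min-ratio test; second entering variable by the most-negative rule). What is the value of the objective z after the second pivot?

28

Ratio test on column d — row 1: 26/3 = 26/3; row 2: 25/1 = 25; row 3: 14/2 = 7. Minimum is 7 at row 3 (w3 leaves); pivot element 2.
Pivot on row 3; the Z-row RHS becomes 0 − (-3)·7 = 21.
Next entering variable (most negative Z-row entry -7): a.
Ratio test on column a — row 1: 5/5 = 1; row 2: 18/1 = 18; row 3: entry 0 ≤ 0. Minimum is 1 at row 1 (w1 leaves); pivot element 5.
After the second pivot the Z-row RHS is 21 − (-7)·1 = 28.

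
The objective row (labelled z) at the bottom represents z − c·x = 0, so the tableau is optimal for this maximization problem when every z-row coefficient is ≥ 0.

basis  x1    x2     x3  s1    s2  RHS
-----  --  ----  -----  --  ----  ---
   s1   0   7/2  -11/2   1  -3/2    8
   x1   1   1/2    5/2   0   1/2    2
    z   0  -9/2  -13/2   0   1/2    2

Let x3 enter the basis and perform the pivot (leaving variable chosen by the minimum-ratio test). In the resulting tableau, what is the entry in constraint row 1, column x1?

11/5

Ratio test on column x3 — row 1: entry -11/2 ≤ 0; row 2: 2/(5/2) = 4/5. Minimum is 4/5 at row 2 (x1 leaves); pivot element 5/2.
Divide row 2 by 5/2; eliminate column x3 from the other rows.
Row 1 update in column x1: 0 − (-11/2)·(2/5) = 11/5.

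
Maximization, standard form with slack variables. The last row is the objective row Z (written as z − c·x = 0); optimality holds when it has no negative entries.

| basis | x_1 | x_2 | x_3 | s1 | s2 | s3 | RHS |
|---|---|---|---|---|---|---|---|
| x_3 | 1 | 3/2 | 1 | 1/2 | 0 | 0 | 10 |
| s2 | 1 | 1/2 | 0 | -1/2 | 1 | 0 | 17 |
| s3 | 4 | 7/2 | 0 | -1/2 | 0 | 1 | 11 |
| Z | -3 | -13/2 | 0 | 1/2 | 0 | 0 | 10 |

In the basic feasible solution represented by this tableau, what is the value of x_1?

0

x_1 is not in the basis, so in the current basic feasible solution x_1 = 0.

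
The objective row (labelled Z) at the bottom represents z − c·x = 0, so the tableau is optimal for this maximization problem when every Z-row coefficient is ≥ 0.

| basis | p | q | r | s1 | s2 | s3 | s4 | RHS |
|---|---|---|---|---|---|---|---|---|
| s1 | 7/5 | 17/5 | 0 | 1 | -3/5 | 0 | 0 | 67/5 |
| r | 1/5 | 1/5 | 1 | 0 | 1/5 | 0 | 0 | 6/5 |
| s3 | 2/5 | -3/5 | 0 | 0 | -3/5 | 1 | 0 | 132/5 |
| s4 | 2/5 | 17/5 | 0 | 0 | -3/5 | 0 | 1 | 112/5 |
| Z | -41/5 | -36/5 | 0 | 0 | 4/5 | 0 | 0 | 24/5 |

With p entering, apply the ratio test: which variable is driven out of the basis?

r

Column p entries and ratios — s1: (67/5)/(7/5) = 67/7; r: (6/5)/(1/5) = 6; s3: (132/5)/(2/5) = 66; s4: (112/5)/(2/5) = 56.
Smallest ratio is 6 in the row of r, so r leaves.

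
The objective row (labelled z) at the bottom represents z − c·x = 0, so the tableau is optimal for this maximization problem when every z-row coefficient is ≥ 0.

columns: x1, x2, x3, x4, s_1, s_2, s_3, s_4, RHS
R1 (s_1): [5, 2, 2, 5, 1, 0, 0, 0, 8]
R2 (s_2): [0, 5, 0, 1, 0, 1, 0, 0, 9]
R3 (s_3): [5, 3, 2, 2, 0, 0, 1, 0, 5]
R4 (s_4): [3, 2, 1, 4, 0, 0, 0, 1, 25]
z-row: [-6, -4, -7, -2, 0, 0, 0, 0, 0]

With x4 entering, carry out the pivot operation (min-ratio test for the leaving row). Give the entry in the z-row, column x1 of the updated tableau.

Ratio test on column x4 — row 1: 8/5 = 8/5; row 2: 9/1 = 9; row 3: 5/2 = 5/2; row 4: 25/4 = 25/4. Minimum is 8/5 at row 1 (s_1 leaves); pivot element 5.
Divide row 1 by 5; eliminate column x4 from the other rows.
z-row update in column x1: -6 − (-2)·1 = -4.

-4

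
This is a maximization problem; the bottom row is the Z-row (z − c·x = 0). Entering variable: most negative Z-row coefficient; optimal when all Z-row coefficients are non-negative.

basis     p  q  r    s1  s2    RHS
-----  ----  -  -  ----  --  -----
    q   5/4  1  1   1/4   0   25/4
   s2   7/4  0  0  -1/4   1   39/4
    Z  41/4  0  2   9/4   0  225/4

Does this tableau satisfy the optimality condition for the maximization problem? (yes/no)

Every Z-row coefficient is ≥ 0, so the tableau is optimal.

yes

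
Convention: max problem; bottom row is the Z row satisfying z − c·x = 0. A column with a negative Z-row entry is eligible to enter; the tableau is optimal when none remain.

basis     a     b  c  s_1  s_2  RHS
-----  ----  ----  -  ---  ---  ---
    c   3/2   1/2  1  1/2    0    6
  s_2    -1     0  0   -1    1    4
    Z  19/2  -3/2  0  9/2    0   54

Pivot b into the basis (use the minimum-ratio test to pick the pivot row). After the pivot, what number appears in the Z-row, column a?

Ratio test on column b — row 1: 6/(1/2) = 12; row 2: entry 0 ≤ 0. Minimum is 12 at row 1 (c leaves); pivot element 1/2.
Divide row 1 by 1/2; eliminate column b from the other rows.
Z-row update in column a: 19/2 − (-3/2)·3 = 14.

14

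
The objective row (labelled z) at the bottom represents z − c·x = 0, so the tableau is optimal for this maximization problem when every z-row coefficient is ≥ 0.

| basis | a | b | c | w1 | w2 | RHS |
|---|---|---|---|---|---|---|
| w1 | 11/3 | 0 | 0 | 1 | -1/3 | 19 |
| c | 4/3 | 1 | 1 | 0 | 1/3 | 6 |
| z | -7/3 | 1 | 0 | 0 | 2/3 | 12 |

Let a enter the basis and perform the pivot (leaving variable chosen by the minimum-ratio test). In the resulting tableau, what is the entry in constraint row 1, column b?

-11/4

Ratio test on column a — row 1: 19/(11/3) = 57/11; row 2: 6/(4/3) = 9/2. Minimum is 9/2 at row 2 (c leaves); pivot element 4/3.
Divide row 2 by 4/3; eliminate column a from the other rows.
Row 1 update in column b: 0 − (11/3)·(3/4) = -11/4.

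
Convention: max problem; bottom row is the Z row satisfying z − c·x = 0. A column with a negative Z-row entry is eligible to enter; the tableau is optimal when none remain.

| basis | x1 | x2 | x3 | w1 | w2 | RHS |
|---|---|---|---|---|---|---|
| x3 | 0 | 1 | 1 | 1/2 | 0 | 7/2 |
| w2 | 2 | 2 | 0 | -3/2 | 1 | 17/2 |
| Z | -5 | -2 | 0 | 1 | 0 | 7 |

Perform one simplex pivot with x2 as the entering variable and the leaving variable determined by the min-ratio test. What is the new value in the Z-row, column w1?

2

Ratio test on column x2 — row 1: (7/2)/1 = 7/2; row 2: (17/2)/2 = 17/4. Minimum is 7/2 at row 1 (x3 leaves); pivot element 1.
Divide row 1 by 1; eliminate column x2 from the other rows.
Z-row update in column w1: 1 − (-2)·(1/2) = 2.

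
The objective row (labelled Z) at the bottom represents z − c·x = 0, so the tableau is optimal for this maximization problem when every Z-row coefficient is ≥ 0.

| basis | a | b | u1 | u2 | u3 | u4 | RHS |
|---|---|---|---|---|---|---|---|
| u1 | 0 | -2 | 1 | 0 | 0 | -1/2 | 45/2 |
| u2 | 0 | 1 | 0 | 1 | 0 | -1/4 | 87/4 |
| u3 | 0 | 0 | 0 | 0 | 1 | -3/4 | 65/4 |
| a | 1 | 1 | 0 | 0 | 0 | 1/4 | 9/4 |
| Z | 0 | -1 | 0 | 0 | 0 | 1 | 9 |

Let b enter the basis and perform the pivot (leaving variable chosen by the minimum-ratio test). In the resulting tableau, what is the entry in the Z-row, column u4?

5/4

Ratio test on column b — row 1: entry -2 ≤ 0; row 2: (87/4)/1 = 87/4; row 3: entry 0 ≤ 0; row 4: (9/4)/1 = 9/4. Minimum is 9/4 at row 4 (a leaves); pivot element 1.
Divide row 4 by 1; eliminate column b from the other rows.
Z-row update in column u4: 1 − (-1)·(1/4) = 5/4.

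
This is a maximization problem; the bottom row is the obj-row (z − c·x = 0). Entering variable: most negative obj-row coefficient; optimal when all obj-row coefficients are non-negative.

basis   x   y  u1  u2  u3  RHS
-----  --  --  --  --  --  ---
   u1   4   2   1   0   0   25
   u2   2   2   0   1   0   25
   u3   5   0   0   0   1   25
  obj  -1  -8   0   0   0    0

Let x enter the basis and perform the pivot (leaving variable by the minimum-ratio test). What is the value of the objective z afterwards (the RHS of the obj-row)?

Ratio test on column x — row 1: 25/4 = 25/4; row 2: 25/2 = 25/2; row 3: 25/5 = 5. Minimum is 5 at row 3 (u3 leaves); pivot element 5.
Pivot on row 3; the obj-row RHS becomes 0 − (-1)·5 = 5.

5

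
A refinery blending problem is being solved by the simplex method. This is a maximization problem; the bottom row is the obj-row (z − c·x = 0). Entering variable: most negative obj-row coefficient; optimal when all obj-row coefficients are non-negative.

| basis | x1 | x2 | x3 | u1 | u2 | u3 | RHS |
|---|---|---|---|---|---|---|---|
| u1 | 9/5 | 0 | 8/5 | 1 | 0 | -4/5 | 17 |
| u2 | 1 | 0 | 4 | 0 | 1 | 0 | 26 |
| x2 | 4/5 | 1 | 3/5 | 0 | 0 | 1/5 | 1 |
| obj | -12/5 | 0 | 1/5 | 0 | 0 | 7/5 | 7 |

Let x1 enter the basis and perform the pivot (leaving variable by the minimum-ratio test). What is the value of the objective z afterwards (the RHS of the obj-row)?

10

Ratio test on column x1 — row 1: 17/(9/5) = 85/9; row 2: 26/1 = 26; row 3: 1/(4/5) = 5/4. Minimum is 5/4 at row 3 (x2 leaves); pivot element 4/5.
Pivot on row 3; the obj-row RHS becomes 7 − (-12/5)·(5/4) = 10.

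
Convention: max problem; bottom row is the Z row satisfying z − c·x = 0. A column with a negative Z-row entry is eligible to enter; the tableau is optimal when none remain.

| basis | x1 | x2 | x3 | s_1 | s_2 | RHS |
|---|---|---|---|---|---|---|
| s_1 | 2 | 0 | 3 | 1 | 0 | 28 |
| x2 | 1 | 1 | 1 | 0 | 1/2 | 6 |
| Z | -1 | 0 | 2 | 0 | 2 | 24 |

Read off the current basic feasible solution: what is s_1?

28

s_1 is basic (row 1); its value is the RHS of that row, 28.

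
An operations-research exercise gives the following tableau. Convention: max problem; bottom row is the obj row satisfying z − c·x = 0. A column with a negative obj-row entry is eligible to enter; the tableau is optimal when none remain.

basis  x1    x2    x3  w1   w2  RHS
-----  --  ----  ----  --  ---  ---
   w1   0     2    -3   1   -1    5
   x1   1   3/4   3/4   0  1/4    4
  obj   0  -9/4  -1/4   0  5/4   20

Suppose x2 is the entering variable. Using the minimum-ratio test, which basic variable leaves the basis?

w1

Column x2 entries and ratios — w1: 5/2 = 5/2; x1: 4/(3/4) = 16/3.
Smallest ratio is 5/2 in the row of w1, so w1 leaves.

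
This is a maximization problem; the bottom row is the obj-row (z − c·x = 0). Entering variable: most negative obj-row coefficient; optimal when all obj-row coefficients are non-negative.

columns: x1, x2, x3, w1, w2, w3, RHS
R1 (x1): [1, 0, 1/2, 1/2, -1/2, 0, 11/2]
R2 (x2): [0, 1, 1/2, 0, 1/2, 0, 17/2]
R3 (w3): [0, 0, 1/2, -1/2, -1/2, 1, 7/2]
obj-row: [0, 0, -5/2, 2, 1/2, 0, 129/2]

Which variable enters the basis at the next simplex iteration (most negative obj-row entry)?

x3

Negative obj-row entries: x3: -5/2.
The most negative is -5/2 in column x3, so x3 enters.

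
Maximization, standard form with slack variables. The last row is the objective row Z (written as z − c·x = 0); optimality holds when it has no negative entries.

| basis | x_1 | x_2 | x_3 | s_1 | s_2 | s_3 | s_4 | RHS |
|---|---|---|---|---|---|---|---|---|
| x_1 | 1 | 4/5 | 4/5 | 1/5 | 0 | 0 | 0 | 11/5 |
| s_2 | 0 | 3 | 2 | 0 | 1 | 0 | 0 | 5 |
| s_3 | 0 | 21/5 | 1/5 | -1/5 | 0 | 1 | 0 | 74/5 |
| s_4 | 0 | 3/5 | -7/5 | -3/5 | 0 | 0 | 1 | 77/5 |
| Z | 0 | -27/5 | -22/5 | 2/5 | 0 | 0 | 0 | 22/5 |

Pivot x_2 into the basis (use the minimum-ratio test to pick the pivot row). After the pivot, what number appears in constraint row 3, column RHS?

Ratio test on column x_2 — row 1: (11/5)/(4/5) = 11/4; row 2: 5/3 = 5/3; row 3: (74/5)/(21/5) = 74/21; row 4: (77/5)/(3/5) = 77/3. Minimum is 5/3 at row 2 (s_2 leaves); pivot element 3.
Divide row 2 by 3; eliminate column x_2 from the other rows.
Row 3 update in column RHS: 74/5 − (21/5)·(5/3) = 39/5.

39/5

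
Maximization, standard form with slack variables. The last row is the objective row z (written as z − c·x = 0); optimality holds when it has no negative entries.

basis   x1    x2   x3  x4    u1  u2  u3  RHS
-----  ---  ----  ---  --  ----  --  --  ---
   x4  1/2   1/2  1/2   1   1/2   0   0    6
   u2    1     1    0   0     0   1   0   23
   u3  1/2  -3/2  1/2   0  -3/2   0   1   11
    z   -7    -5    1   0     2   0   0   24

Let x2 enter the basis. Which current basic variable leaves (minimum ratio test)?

Column x2 entries and ratios — x4: 6/(1/2) = 12; u2: 23/1 = 23; u3: -3/2 ≤ 0, skip.
Smallest ratio is 12 in the row of x4, so x4 leaves.

x4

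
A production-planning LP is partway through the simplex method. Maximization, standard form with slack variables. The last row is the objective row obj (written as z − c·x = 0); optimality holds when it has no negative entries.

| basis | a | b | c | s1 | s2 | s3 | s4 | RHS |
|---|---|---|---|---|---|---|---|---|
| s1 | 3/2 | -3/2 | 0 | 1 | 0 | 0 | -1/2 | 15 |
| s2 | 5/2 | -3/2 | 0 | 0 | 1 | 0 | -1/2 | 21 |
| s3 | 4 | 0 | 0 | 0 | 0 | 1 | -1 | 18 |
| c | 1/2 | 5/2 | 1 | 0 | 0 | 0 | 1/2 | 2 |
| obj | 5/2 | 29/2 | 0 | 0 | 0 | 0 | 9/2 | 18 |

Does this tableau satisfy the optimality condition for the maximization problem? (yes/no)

yes

Every obj-row coefficient is ≥ 0, so the tableau is optimal.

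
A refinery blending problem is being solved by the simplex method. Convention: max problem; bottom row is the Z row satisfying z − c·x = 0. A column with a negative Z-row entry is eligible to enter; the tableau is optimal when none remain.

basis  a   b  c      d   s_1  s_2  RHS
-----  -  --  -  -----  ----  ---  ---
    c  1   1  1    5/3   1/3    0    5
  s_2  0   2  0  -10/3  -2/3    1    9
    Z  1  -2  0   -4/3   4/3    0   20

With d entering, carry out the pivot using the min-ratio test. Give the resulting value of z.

24

Ratio test on column d — row 1: 5/(5/3) = 3; row 2: entry -10/3 ≤ 0. Minimum is 3 at row 1 (c leaves); pivot element 5/3.
Pivot on row 1; the Z-row RHS becomes 20 − (-4/3)·3 = 24.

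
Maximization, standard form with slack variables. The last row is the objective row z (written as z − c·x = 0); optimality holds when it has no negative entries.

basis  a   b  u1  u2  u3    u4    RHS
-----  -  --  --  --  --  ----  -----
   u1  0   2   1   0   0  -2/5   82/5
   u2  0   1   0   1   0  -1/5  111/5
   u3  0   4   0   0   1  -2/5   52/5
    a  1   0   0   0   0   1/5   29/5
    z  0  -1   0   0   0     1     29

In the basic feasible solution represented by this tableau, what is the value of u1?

u1 is basic (row 1); its value is the RHS of that row, 82/5.

82/5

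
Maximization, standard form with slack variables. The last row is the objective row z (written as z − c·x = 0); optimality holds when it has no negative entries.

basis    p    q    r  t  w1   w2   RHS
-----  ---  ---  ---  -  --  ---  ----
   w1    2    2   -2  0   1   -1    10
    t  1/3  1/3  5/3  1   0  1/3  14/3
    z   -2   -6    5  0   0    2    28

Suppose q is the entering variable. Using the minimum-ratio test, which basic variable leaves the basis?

w1

Column q entries and ratios — w1: 10/2 = 5; t: (14/3)/(1/3) = 14.
Smallest ratio is 5 in the row of w1, so w1 leaves.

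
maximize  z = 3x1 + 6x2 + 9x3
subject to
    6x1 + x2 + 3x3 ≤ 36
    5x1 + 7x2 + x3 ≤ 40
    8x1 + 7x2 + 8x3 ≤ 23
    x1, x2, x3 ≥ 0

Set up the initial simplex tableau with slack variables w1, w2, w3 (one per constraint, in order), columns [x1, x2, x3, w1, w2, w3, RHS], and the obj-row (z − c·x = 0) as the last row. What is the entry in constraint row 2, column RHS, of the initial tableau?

40

The RHS of constraint 2 is b_2 = 40.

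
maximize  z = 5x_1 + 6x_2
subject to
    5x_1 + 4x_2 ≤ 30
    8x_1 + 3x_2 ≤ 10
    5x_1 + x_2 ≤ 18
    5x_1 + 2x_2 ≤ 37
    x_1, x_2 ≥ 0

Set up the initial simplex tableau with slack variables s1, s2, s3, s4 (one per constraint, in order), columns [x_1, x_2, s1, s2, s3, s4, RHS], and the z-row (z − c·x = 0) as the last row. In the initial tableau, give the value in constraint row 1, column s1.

1

Slack s1 belongs to constraint 1; its column is the unit vector e_1, so the entry in row 1 is 1.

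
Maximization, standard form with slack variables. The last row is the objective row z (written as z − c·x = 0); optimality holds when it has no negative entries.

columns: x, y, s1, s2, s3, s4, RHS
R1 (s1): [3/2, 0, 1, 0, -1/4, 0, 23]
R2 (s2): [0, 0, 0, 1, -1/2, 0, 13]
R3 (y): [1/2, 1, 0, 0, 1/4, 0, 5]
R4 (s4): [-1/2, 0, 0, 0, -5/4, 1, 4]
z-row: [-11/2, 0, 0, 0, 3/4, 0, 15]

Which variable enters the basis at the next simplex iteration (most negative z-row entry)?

Negative z-row entries: x: -11/2.
The most negative is -11/2 in column x, so x enters.

x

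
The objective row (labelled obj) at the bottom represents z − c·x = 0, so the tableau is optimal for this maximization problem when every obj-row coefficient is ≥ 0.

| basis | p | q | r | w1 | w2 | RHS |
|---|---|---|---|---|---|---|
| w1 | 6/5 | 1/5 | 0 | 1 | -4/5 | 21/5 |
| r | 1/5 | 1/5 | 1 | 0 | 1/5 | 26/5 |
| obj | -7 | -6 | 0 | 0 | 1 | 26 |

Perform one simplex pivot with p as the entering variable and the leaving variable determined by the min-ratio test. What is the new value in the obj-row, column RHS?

101/2

Ratio test on column p — row 1: (21/5)/(6/5) = 7/2; row 2: (26/5)/(1/5) = 26. Minimum is 7/2 at row 1 (w1 leaves); pivot element 6/5.
Divide row 1 by 6/5; eliminate column p from the other rows.
obj-row update in column RHS: 26 − (-7)·(7/2) = 101/2.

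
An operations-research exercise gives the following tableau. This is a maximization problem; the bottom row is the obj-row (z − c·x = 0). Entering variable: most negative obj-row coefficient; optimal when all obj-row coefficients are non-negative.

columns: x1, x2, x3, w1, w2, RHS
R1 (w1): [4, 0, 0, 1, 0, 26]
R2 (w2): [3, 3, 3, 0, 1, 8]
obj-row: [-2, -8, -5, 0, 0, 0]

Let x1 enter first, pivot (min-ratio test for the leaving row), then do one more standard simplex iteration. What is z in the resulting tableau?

Ratio test on column x1 — row 1: 26/4 = 13/2; row 2: 8/3 = 8/3. Minimum is 8/3 at row 2 (w2 leaves); pivot element 3.
Pivot on row 2; the obj-row RHS becomes 0 − (-2)·(8/3) = 16/3.
Next entering variable (most negative obj-row entry -6): x2.
Ratio test on column x2 — row 1: entry -4 ≤ 0; row 2: (8/3)/1 = 8/3. Minimum is 8/3 at row 2 (x1 leaves); pivot element 1.
After the second pivot the obj-row RHS is 16/3 − (-6)·(8/3) = 64/3.

64/3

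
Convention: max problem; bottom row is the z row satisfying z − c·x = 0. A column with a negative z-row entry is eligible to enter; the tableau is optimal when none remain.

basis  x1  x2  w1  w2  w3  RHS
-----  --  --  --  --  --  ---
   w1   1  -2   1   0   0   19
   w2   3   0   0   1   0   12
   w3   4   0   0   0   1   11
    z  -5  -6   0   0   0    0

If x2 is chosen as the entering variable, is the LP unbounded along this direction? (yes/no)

yes

Every constraint-row entry in column x2 is ≤ 0, so increasing x2 is unbounded.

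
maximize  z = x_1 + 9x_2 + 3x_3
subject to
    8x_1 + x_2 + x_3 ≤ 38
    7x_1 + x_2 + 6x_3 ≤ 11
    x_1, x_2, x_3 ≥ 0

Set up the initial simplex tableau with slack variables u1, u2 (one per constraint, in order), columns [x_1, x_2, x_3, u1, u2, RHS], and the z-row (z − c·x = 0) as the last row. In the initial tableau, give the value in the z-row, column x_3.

The z-row carries the negated objective coefficients: the x_3 entry is -3.

-3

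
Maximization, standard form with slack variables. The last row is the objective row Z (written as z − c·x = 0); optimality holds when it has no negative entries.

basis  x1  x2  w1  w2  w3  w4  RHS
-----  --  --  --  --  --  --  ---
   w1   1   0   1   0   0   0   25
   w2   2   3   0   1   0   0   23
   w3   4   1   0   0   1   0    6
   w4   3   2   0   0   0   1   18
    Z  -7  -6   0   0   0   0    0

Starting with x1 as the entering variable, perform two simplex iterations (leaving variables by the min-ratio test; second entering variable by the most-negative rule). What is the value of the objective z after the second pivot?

36

Ratio test on column x1 — row 1: 25/1 = 25; row 2: 23/2 = 23/2; row 3: 6/4 = 3/2; row 4: 18/3 = 6. Minimum is 3/2 at row 3 (w3 leaves); pivot element 4.
Pivot on row 3; the Z-row RHS becomes 0 − (-7)·(3/2) = 21/2.
Next entering variable (most negative Z-row entry -17/4): x2.
Ratio test on column x2 — row 1: entry -1/4 ≤ 0; row 2: 20/(5/2) = 8; row 3: (3/2)/(1/4) = 6; row 4: (27/2)/(5/4) = 54/5. Minimum is 6 at row 3 (x1 leaves); pivot element 1/4.
After the second pivot the Z-row RHS is 21/2 − (-17/4)·6 = 36.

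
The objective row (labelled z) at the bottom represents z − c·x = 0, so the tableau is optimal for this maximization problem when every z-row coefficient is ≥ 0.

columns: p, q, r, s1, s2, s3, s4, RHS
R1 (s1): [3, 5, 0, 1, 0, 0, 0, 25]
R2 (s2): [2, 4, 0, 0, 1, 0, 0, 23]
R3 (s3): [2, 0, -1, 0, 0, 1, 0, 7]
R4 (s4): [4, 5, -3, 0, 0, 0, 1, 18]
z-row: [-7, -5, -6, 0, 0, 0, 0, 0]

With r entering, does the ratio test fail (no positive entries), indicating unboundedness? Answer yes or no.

Every constraint-row entry in column r is ≤ 0, so increasing r is unbounded.

yes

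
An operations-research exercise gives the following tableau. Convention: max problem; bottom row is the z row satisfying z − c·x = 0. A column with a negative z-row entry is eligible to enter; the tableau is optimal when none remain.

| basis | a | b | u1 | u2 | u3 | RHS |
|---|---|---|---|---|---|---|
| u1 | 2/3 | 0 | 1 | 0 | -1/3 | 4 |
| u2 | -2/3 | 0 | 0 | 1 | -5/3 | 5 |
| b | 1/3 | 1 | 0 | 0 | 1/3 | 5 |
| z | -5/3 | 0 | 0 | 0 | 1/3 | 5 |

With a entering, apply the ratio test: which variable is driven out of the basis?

u1

Column a entries and ratios — u1: 4/(2/3) = 6; u2: -2/3 ≤ 0, skip; b: 5/(1/3) = 15.
Smallest ratio is 6 in the row of u1, so u1 leaves.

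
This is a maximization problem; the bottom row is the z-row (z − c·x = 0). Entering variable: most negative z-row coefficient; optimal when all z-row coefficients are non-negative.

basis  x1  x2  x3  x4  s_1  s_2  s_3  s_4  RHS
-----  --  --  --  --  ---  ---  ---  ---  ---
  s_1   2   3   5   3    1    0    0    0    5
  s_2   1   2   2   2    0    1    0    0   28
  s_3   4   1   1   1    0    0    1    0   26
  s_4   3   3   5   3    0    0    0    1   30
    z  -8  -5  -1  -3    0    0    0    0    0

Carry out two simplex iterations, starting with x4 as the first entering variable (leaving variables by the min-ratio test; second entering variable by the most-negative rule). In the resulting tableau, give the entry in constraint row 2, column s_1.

-1/2

Ratio test on column x4 — row 1: 5/3 = 5/3; row 2: 28/2 = 14; row 3: 26/1 = 26; row 4: 30/3 = 10. Minimum is 5/3 at row 1 (s_1 leaves); pivot element 3.
Divide row 1 by 3; eliminate column x4 from the other rows.
Second iteration: most negative z-row entry is -6 in column x1, so x1 enters.
Ratio test on column x1 — row 1: (5/3)/(2/3) = 5/2; row 2: entry -1/3 ≤ 0; row 3: (73/3)/(10/3) = 73/10; row 4: 25/1 = 25. Minimum is 5/2 at row 1 (x4 leaves); pivot element 2/3.
Divide row 1 by 2/3; eliminate column x1 from the other rows.
After both pivots, the entry at constraint row 2, column s_1 is -1/2.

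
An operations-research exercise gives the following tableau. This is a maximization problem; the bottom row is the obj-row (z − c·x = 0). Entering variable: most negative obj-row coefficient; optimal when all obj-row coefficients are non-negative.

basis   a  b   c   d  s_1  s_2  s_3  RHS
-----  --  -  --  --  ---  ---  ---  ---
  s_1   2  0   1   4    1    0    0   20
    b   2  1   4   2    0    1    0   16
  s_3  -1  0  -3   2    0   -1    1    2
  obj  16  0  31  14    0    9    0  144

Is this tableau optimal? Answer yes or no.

yes

Every obj-row coefficient is ≥ 0, so the tableau is optimal.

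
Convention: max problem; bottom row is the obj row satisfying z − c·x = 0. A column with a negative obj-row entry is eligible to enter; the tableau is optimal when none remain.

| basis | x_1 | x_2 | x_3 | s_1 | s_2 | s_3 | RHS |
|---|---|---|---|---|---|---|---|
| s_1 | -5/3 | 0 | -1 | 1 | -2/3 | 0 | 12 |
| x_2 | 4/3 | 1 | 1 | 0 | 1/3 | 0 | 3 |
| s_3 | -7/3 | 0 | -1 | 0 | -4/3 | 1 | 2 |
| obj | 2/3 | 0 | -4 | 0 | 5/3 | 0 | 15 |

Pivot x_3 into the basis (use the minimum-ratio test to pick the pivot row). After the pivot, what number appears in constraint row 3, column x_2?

Ratio test on column x_3 — row 1: entry -1 ≤ 0; row 2: 3/1 = 3; row 3: entry -1 ≤ 0. Minimum is 3 at row 2 (x_2 leaves); pivot element 1.
Divide row 2 by 1; eliminate column x_3 from the other rows.
Row 3 update in column x_2: 0 − (-1)·1 = 1.

1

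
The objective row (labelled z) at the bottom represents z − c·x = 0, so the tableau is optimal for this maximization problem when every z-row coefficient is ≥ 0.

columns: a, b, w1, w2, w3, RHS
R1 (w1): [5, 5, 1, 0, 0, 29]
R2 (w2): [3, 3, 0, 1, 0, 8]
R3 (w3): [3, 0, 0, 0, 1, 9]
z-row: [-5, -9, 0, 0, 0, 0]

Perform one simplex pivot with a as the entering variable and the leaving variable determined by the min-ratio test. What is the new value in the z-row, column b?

Ratio test on column a — row 1: 29/5 = 29/5; row 2: 8/3 = 8/3; row 3: 9/3 = 3. Minimum is 8/3 at row 2 (w2 leaves); pivot element 3.
Divide row 2 by 3; eliminate column a from the other rows.
z-row update in column b: -9 − (-5)·1 = -4.

-4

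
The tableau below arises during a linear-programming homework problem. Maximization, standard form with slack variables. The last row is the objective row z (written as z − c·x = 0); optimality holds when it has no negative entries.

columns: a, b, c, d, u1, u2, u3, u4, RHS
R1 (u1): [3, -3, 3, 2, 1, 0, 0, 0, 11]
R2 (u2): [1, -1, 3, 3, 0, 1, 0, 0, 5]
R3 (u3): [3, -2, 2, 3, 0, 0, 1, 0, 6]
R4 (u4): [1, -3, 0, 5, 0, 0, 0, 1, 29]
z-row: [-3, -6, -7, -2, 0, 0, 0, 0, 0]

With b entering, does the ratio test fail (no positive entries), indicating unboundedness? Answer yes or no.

Every constraint-row entry in column b is ≤ 0, so increasing b is unbounded.

yes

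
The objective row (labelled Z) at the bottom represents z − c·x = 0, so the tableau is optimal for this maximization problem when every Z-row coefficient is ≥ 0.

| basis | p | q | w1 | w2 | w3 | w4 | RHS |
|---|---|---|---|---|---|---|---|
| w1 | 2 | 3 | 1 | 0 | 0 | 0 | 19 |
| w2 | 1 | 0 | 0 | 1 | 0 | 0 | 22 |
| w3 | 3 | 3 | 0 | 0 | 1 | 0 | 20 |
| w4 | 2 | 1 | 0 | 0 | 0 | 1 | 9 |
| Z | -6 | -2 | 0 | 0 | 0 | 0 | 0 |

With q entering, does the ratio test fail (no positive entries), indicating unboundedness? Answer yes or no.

no

Column q has positive entries in row(s) 1, 3, 4, so the ratio test bounds it — not unbounded.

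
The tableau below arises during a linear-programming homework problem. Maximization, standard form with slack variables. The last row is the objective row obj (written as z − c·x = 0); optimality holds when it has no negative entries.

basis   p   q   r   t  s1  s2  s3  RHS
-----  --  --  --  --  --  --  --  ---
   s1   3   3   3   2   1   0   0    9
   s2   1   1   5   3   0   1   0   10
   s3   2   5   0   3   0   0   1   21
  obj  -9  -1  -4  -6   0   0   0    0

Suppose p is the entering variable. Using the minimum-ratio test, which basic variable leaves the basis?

s1

Column p entries and ratios — s1: 9/3 = 3; s2: 10/1 = 10; s3: 21/2 = 21/2.
Smallest ratio is 3 in the row of s1, so s1 leaves.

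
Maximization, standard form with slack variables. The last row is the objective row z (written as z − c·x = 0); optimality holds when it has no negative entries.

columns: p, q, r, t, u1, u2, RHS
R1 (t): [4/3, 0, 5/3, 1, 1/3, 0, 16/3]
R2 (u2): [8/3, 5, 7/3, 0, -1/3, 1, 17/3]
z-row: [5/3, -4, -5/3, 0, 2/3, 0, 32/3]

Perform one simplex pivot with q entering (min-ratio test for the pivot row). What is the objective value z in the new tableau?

Ratio test on column q — row 1: entry 0 ≤ 0; row 2: (17/3)/5 = 17/15. Minimum is 17/15 at row 2 (u2 leaves); pivot element 5.
Pivot on row 2; the z-row RHS becomes 32/3 − (-4)·(17/15) = 76/5.

76/5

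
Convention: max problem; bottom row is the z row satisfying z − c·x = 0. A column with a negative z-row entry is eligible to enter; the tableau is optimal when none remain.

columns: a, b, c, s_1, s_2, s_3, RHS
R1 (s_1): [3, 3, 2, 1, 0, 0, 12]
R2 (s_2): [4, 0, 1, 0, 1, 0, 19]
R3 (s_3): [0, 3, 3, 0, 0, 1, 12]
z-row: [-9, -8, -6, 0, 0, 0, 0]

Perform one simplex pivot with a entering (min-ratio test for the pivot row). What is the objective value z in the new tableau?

Ratio test on column a — row 1: 12/3 = 4; row 2: 19/4 = 19/4; row 3: entry 0 ≤ 0. Minimum is 4 at row 1 (s_1 leaves); pivot element 3.
Pivot on row 1; the z-row RHS becomes 0 − (-9)·4 = 36.

36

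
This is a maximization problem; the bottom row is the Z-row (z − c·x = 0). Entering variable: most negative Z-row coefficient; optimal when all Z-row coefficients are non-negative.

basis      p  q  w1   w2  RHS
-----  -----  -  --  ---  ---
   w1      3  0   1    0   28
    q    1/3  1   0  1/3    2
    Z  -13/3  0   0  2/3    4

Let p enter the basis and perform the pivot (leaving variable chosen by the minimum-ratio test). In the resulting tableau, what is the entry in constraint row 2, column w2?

1

Ratio test on column p — row 1: 28/3 = 28/3; row 2: 2/(1/3) = 6. Minimum is 6 at row 2 (q leaves); pivot element 1/3.
Divide row 2 by 1/3; eliminate column p from the other rows.
In the new row 2, the w2 entry is the old entry divided by the pivot: (1/3)/(1/3) = 1.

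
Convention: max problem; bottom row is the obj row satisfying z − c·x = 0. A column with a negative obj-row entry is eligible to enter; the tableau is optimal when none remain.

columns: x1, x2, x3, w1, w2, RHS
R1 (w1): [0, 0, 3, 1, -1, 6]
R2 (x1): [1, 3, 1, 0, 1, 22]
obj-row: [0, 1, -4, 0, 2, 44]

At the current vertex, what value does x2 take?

x2 is not in the basis, so in the current basic feasible solution x2 = 0.

0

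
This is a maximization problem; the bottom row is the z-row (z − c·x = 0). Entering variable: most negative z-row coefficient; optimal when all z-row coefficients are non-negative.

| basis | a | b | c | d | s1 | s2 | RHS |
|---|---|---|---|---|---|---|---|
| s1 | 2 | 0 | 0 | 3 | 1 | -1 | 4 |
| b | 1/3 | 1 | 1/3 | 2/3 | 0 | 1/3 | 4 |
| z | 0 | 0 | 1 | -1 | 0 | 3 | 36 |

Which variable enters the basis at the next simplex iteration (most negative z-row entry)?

d

Negative z-row entries: d: -1.
The most negative is -1 in column d, so d enters.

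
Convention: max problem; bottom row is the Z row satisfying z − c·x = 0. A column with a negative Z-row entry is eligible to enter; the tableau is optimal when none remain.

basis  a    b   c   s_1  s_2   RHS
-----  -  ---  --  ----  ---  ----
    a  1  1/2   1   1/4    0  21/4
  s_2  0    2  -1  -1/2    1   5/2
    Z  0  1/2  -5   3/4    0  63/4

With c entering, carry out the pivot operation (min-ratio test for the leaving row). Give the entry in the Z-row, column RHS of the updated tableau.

Ratio test on column c — row 1: (21/4)/1 = 21/4; row 2: entry -1 ≤ 0. Minimum is 21/4 at row 1 (a leaves); pivot element 1.
Divide row 1 by 1; eliminate column c from the other rows.
Z-row update in column RHS: 63/4 − (-5)·(21/4) = 42.

42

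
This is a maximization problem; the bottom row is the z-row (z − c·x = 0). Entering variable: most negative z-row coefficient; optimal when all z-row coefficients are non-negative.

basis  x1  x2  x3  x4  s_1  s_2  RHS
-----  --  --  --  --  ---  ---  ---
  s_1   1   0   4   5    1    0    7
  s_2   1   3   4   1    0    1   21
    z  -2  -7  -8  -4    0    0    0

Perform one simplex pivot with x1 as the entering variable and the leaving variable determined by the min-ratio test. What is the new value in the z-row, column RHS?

Ratio test on column x1 — row 1: 7/1 = 7; row 2: 21/1 = 21. Minimum is 7 at row 1 (s_1 leaves); pivot element 1.
Divide row 1 by 1; eliminate column x1 from the other rows.
z-row update in column RHS: 0 − (-2)·7 = 14.

14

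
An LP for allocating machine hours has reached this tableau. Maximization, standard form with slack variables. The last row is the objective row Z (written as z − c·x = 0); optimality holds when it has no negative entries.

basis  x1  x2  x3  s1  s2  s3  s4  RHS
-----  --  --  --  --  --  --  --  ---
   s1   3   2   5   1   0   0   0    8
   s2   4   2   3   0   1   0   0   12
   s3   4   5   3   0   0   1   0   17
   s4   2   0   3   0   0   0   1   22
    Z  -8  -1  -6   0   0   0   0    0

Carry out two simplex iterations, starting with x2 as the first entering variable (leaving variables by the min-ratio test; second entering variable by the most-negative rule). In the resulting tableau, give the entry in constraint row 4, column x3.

-17/7

Ratio test on column x2 — row 1: 8/2 = 4; row 2: 12/2 = 6; row 3: 17/5 = 17/5; row 4: entry 0 ≤ 0. Minimum is 17/5 at row 3 (s3 leaves); pivot element 5.
Divide row 3 by 5; eliminate column x2 from the other rows.
Second iteration: most negative Z-row entry is -36/5 in column x1, so x1 enters.
Ratio test on column x1 — row 1: (6/5)/(7/5) = 6/7; row 2: (26/5)/(12/5) = 13/6; row 3: (17/5)/(4/5) = 17/4; row 4: 22/2 = 11. Minimum is 6/7 at row 1 (s1 leaves); pivot element 7/5.
Divide row 1 by 7/5; eliminate column x1 from the other rows.
After both pivots, the entry at constraint row 4, column x3 is -17/7.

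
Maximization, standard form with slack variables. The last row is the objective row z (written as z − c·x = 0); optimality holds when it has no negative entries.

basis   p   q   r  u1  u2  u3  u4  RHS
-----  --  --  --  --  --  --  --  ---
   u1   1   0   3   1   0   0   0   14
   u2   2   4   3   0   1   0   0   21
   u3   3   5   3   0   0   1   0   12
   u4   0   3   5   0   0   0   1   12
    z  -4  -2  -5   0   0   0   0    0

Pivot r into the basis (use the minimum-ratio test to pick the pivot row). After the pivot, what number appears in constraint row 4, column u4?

1/5

Ratio test on column r — row 1: 14/3 = 14/3; row 2: 21/3 = 7; row 3: 12/3 = 4; row 4: 12/5 = 12/5. Minimum is 12/5 at row 4 (u4 leaves); pivot element 5.
Divide row 4 by 5; eliminate column r from the other rows.
In the new row 4, the u4 entry is the old entry divided by the pivot: 1/5 = 1/5.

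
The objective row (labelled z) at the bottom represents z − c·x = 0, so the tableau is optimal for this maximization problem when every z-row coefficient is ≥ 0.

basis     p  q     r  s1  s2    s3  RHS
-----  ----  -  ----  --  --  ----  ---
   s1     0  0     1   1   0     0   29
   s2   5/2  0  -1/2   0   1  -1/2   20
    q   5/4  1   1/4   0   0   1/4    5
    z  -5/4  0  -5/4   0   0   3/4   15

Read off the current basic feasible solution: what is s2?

s2 is basic (row 2); its value is the RHS of that row, 20.

20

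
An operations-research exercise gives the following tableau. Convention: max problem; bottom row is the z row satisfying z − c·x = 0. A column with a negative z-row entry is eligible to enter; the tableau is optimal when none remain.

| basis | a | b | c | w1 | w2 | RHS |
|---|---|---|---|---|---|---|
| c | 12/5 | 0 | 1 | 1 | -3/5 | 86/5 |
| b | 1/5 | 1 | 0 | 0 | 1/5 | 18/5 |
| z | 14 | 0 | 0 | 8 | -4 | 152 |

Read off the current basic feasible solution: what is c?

c is basic (row 1); its value is the RHS of that row, 86/5.

86/5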